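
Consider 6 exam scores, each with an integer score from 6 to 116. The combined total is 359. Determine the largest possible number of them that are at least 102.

If k of the values are ≥ 102, the total is ≥ 102k + 6(6 − k).
Setting 102k + 6(6 − k) ≤ 359 gives 96k ≤ 323, so k ≤ 3.
k = 3 is achieved by 3 values at 102 and 3 at 6, total 324; add 35 to one value (staying below 102) to reach 359.

3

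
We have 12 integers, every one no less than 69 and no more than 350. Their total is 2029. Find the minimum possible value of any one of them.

Minimizing one value means maximizing the remaining 11.
The other 11 can take up 11 × 350 = 3850 ≥ 2029 − 69, so one integer can sit at its floor of 69.
Achievable: one at 69 and the other 11 totalling 1960, which fits since 11 × 69 ≤ 1960 ≤ 11 × 350.

69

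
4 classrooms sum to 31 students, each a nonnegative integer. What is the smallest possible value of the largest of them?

8

Some value must be at least ⌈31/4⌉ = 8, since 4 × 7 = 28 < 31.
Achievable: 3 of them at 8 and 1 at 7 total 31.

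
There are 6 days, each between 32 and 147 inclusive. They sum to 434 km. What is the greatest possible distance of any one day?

Maximizing one value means minimizing the remaining 5.
The other 5 contribute at least 5 × 32 = 160, leaving at most 434 − 160 = 274.
But each day is capped at 147, so the maximum is 147.
Achievable: one at 147 and the other 5 totalling 287, which fits since 5 × 32 ≤ 287 ≤ 5 × 147.

147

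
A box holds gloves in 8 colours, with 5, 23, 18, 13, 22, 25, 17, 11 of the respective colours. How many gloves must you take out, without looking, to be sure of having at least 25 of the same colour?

In the worst case you take as many as possible of each colour without reaching 25: 5 + 23 + 18 + 13 + 22 + 24 + 17 + 11 = 133.
The next one must give 25 of some colour, so 133 + 1 = 134.

134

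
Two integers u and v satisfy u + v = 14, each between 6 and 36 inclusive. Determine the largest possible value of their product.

49

For a fixed sum, the product uv is largest when u and v are as close as possible.
Taking u = 7 and v = 7 (both in [6, 36]) gives uv = 49.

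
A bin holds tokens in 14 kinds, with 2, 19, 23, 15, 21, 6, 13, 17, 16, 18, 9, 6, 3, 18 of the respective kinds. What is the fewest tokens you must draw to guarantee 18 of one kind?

173

In the worst case you take as many as possible of each kind without reaching 18: 2 + 17 + 17 + 15 + 17 + 6 + 13 + 17 + 16 + 17 + 9 + 6 + 3 + 17 = 172.
The next one must give 18 of some kind, so 172 + 1 = 173.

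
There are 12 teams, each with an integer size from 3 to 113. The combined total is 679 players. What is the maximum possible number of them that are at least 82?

8

If k of the values are ≥ 82, the total is ≥ 82k + 3(12 − k).
Setting 82k + 3(12 − k) ≤ 679 gives 79k ≤ 643, so k ≤ 8.
k = 8 is achieved by 8 values at 82 and 4 at 3, total 668; add 11 to one value (staying below 82) to reach 679.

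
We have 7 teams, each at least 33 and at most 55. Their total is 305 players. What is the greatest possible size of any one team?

Maximizing one value means minimizing the remaining 6.
The other 6 contribute at least 6 × 33 = 198, leaving at most 305 − 198 = 107.
But each team is capped at 55, so the maximum is 55.
Achievable: one at 55 and the other 6 totalling 250, which fits since 6 × 33 ≤ 250 ≤ 6 × 55.

55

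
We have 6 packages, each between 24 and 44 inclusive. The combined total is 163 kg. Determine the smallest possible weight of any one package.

To make one package as small as possible, make the other 5 as large as possible.
The other 5 can take up 5 × 44 = 220 ≥ 163 − 24, so one package can sit at its floor of 24.
Achievable: one at 24 and the other 5 totalling 139, which fits since 5 × 24 ≤ 139 ≤ 5 × 44.

24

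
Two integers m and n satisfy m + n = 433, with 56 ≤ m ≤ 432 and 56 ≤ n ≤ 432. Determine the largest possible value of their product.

46872

With m + n fixed, mn peaks when the two are closest together.
Taking m = 216 and n = 217 (both in [56, 432]) gives mn = 46872.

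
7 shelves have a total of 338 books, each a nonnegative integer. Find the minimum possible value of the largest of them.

If every one of the 7 were at most 48, the total would be at most 7 × 48 = 336 < 338.
Achievable: 2 of them at 49 and 5 at 48 total 338.

49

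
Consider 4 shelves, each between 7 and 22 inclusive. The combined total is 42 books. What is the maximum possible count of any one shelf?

To make one shelf as large as possible, make the other 3 as small as possible.
The other 3 contribute at least 3 × 7 = 21, leaving at most 42 − 21 = 21.
Since 21 ≤ 22, this is achievable: one at 21 and 3 at 7.

21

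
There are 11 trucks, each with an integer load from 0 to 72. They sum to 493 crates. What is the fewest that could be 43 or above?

2

If only k of them are at least 43, the other 11 − k are at most 42, so the total is at most k·72 + (11 − k)·42.
This must reach 493, so k·72 + (11 − k)·42 ≥ 493, giving k ≥ 2.
Exactly 2 works: 2 values at 72 and 9 at 42 total 522; lower one of the high values by 29 (still ≥ 43) to hit 493.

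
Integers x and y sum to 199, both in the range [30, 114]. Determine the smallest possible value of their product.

xy = x(199 − x) is concave in x, so over [85, 114] it is minimized at an endpoint.
At the endpoint x = 85, y = 199 − 85 = 114, so xy = 85 × 114 = 9690.

9690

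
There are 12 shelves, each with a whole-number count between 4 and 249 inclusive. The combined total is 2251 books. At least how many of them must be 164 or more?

4

Each value short of 164 is at most 163, costing at least 249 − 163 = 86 against the maximum total of 2988.
We can afford to lose at most 2988 − 2251 = 737, so at most ⌊737/86⌋ = 8 fall short, and at least 4 are ≥ 164.
Exactly 4 works: 4 values at 249 and 8 at 163 total 2300; lower one of the high values by 49 (still ≥ 164) to hit 2251.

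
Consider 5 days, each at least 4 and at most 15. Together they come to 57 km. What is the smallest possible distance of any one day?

To make one day as small as possible, make the other 4 as large as possible.
The other 4 can take up 4 × 15 = 60 ≥ 57 − 4, so one day can sit at its floor of 4.
Achievable: one at 4 and the other 4 totalling 53, which fits since 4 × 4 ≤ 53 ≤ 4 × 15.

4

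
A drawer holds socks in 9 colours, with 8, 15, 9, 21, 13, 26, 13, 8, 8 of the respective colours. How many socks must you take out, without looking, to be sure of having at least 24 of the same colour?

In the worst case you take as many as possible of each colour without reaching 24: 8 + 15 + 9 + 21 + 13 + 23 + 13 + 8 + 8 = 118.
The next one must give 24 of some colour, so 118 + 1 = 119.

119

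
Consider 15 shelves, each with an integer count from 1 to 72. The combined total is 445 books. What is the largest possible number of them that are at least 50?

8

If k of the values are ≥ 50, the total is ≥ 50k + 1(15 − k).
Setting 50k + 1(15 − k) ≤ 445 gives 49k ≤ 430, so k ≤ 8.
k = 8 is achieved by 8 values at 50 and 7 at 1, total 407; add 38 to one value (staying below 50) to reach 445.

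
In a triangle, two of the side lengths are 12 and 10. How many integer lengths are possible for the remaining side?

19

The triangle inequality gives |12 − 10| < c < 12 + 10, i.e. 2 < c < 22.
So c can be any integer from 3 to 21: 19 values.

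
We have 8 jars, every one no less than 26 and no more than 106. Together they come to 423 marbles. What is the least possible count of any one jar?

26

Minimizing one value means maximizing the remaining 7.
The other 7 can take up 7 × 106 = 742 ≥ 423 − 26, so one jar can sit at its floor of 26.
Achievable: one at 26 and the other 7 totalling 397, which fits since 7 × 26 ≤ 397 ≤ 7 × 106.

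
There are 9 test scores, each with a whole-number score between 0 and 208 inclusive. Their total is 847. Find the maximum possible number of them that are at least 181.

If k of the values are ≥ 181, the total is ≥ 181k + 0(9 − k).
Setting 181k + 0(9 − k) ≤ 847 gives 181k ≤ 847, so k ≤ 4.
k = 4 is achieved by 4 values at 181 and 5 at 0, total 724; add 123 to one value (staying below 181) to reach 847.

4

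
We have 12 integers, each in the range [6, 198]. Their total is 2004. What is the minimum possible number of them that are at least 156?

4

Each value short of 156 is at most 155, costing at least 198 − 155 = 43 against the maximum total of 2376.
We can afford to lose at most 2376 − 2004 = 372, so at most ⌊372/43⌋ = 8 fall short, and at least 4 are ≥ 156.
Exactly 4 works: 4 values at 198 and 8 at 155 total 2032; lower one of the high values by 28 (still ≥ 156) to hit 2004.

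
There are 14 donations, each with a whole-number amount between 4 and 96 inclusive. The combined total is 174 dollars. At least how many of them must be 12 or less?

1

If only k of them are at most 12, the other 14 − k are at least 13, so the total is at least (14 − k)·13 + k·4.
This is ≤ 174, so (14 − k)·13 + 4k ≤ 174, which gives k ≥ 1.
Exactly 1 works: 1 value at 4 and 13 at 13 total 173; raise one of the low values by 1 (still ≤ 12) to hit 174.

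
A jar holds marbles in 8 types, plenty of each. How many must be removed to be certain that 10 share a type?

You could draw 9 of every type without reaching 10 of any — 72 in all.
One more forces 10 of some type, so 72 + 1 = 73.

73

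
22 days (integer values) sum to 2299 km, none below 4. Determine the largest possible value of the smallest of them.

104

The average is 2299/22 < 105, so some value is ≤ 104.
Equality holds with 11 values of 104 and 11 values of 105.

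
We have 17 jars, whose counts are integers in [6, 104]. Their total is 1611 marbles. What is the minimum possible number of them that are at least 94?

3

If only k of them are at least 94, the other 17 − k are at most 93, so the total is at most k·104 + (17 − k)·93.
This must reach 1611, so k·104 + (17 − k)·93 ≥ 1611, giving k ≥ 3.
Exactly 3 works: 3 values at 104 and 14 at 93 total 1614; lower one of the high values by 3 (still ≥ 94) to hit 1611.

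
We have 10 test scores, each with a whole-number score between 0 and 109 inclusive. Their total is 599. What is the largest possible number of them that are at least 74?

If k of the values are ≥ 74, the total is ≥ 74k + 0(10 − k).
Setting 74k + 0(10 − k) ≤ 599 gives 74k ≤ 599, so k ≤ 8.
k = 8 is achieved by 8 values at 74 and 2 at 0, total 592; add 7 to one value (staying below 74) to reach 599.

8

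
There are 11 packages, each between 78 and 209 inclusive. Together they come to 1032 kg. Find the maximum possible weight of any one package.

Maximizing one value means minimizing the remaining 10.
The other 10 contribute at least 10 × 78 = 780, leaving at most 1032 − 780 = 252.
But each package is capped at 209, so the maximum is 209.
Achievable: one at 209 and the other 10 totalling 823, which fits since 10 × 78 ≤ 823 ≤ 10 × 209.

209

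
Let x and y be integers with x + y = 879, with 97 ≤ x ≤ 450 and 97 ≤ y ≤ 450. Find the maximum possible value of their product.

193160

With x + y fixed, xy peaks when the two are closest together.
Taking x = 439 and y = 440 (both in [97, 450]) gives xy = 193160.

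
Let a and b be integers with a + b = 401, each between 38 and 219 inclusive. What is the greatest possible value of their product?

For a fixed sum, the product ab is largest when a and b are as close as possible.
Taking a = 200 and b = 201 (both in [38, 219]) gives ab = 40200.

40200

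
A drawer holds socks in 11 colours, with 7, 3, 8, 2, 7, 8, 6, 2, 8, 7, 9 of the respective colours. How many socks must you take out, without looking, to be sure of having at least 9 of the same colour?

In the worst case you take as many as possible of each colour without reaching 9: 7 + 3 + 8 + 2 + 7 + 8 + 6 + 2 + 8 + 7 + 8 = 66.
The next one must give 9 of some colour, so 66 + 1 = 67.

67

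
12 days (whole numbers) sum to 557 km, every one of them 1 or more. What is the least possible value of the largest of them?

The average is 557/12 > 46, so not all 12 can be 46 or less; the largest is ≥ 47.
Equality holds with 5 values of 47 and 7 values of 46.

47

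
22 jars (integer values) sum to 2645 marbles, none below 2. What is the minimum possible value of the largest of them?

121

If every one of the 22 were at most 120, the total would be at most 22 × 120 = 2640 < 2645.
Taking 17 copies of 120 and 5 copies of 121 gives exactly 2645, so 121 is attained.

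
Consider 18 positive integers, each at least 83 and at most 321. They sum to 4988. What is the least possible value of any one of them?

To make one integer as small as possible, make the other 17 as large as possible.
The other 17 can take up 17 × 321 = 5457 ≥ 4988 − 83, so one integer can sit at its floor of 83.
Achievable: one at 83 and the other 17 totalling 4905, which fits since 17 × 83 ≤ 4905 ≤ 17 × 321.

83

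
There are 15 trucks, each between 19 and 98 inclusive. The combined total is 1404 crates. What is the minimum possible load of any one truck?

To make one truck as small as possible, make the other 14 as large as possible.
The other 14 contribute at most 14 × 98 = 1372, leaving at least 1404 − 1372 = 32.
Since 32 ≥ 19, this is achievable: one at 32 and 14 at 98.

32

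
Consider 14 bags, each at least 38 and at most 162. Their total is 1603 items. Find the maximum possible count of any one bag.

162

To make one bag as large as possible, make the other 13 as small as possible.
The other 13 contribute at least 13 × 38 = 494, leaving at most 1603 − 494 = 1109.
But each bag is capped at 162, so the maximum is 162.
Achievable: one at 162 and the other 13 totalling 1441, which fits since 13 × 38 ≤ 1441 ≤ 13 × 162.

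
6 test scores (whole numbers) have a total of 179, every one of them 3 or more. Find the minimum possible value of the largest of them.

The 6 values sum to 179, so their maximum is at least ⌈179/6⌉ = 30.
Equality holds with 5 values of 30 and 1 value of 29.

30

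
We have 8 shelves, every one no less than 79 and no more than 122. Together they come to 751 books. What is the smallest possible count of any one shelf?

79

Minimizing one value means maximizing the remaining 7.
The other 7 can take up 7 × 122 = 854 ≥ 751 − 79, so one shelf can sit at its floor of 79.
Achievable: one at 79 and the other 7 totalling 672, which fits since 7 × 79 ≤ 672 ≤ 7 × 122.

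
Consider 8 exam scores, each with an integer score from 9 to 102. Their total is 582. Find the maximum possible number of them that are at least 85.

6

If k of the values are ≥ 85, the total is ≥ 85k + 9(8 − k).
Setting 85k + 9(8 − k) ≤ 582 gives 76k ≤ 510, so k ≤ 6.
k = 6 is achieved by 6 values at 85 and 2 at 9, total 528; add 54 to one value (staying below 85) to reach 582.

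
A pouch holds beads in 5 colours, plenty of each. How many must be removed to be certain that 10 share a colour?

46

You could draw 9 of every colour without reaching 10 of any — 45 in all.
One more forces 10 of some colour, so 45 + 1 = 46.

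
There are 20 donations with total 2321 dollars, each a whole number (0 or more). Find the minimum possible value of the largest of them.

If every one of the 20 were at most 116, the total would be at most 20 × 116 = 2320 < 2321.
Achievable: 1 of them at 117 and 19 at 116 total 2321.

117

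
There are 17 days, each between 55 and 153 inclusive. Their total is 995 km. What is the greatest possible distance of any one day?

115

To make one day as large as possible, make the other 16 as small as possible.
The other 16 contribute at least 16 × 55 = 880, leaving at most 995 − 880 = 115.
Since 115 ≤ 153, this is achievable: one at 115 and 16 at 55.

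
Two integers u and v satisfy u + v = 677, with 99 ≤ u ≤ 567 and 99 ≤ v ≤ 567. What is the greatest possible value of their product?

uv = u(677 − u) is maximized when u is as near 677/2 as the bounds allow.
Taking u = 338 and v = 339 (both in [99, 567]) gives uv = 114582.

114582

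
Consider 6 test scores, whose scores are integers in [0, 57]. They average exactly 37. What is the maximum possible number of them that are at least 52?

The total is 6 × 37 = 222.
With k values at 52 or above and the rest at least 0, the sum is at least 0 + 52k.
Since the sum is 222, we need 52k ≤ 222, i.e. k ≤ 4.
k = 4 is achieved by 4 values at 52 and 2 at 0, total 208; add 14 to one value (staying below 52) to reach 222.

4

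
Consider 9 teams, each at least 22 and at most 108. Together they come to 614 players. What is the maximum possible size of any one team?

Maximizing one value means minimizing the remaining 8.
The other 8 contribute at least 8 × 22 = 176, leaving at most 614 − 176 = 438.
But each team is capped at 108, so the maximum is 108.
Achievable: one at 108 and the other 8 totalling 506, which fits since 8 × 22 ≤ 506 ≤ 8 × 108.

108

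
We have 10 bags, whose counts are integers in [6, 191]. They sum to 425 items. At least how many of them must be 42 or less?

1

If only k of them are at most 42, the other 10 − k are at least 43, so the total is at least (10 − k)·43 + k·6.
This is ≤ 425, so (10 − k)·43 + 6k ≤ 425, which gives k ≥ 1.
Exactly 1 works: 1 value at 6 and 9 at 43 total 393; raise one of the low values by 32 (still ≤ 42) to hit 425.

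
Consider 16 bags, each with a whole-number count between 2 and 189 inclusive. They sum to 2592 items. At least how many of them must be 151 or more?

5

If only k of them are at least 151, the other 16 − k are at most 150, so the total is at most k·189 + (16 − k)·150.
This must reach 2592, so k·189 + (16 − k)·150 ≥ 2592, giving k ≥ 5.
Exactly 5 works: 5 values at 189 and 11 at 150 total 2595; lower one of the high values by 3 (still ≥ 151) to hit 2592.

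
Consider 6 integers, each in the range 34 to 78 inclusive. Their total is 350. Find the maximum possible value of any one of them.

78

To make one integer as large as possible, make the other 5 as small as possible.
The other 5 contribute at least 5 × 34 = 170, leaving at most 350 − 170 = 180.
But each integer is capped at 78, so the maximum is 78.
Achievable: one at 78 and the other 5 totalling 272, which fits since 5 × 34 ≤ 272 ≤ 5 × 78.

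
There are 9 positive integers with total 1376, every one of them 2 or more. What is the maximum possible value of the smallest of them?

The average is 1376/9 < 153, so some value is ≤ 152.
Taking 1 copy of 152 and 8 copies of 153 gives exactly 1376, so 152 is attained.

152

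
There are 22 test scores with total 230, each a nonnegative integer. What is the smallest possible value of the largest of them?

11

If every one of the 22 were at most 10, the total would be at most 22 × 10 = 220 < 230.
Equality holds with 10 values of 11 and 12 values of 10.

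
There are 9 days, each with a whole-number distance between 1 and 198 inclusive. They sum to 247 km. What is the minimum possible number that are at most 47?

Let j be the number exceeding 47. Then the total is ≥ 48·j + 1·(9 − j) = 9 + 47j.
So 47j ≤ 238 and j ≤ 5; hence at least 9 − 5 = 4 are ≤ 47.
Exactly 4 works: 4 values at 1 and 5 at 48 total 244; raise one of the low values by 3 (still ≤ 47) to hit 247.

4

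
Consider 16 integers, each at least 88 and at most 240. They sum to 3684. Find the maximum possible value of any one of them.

240

To make one integer as large as possible, make the other 15 as small as possible.
The other 15 contribute at least 15 × 88 = 1320, leaving at most 3684 − 1320 = 2364.
But each integer is capped at 240, so the maximum is 240.
Achievable: one at 240 and the other 15 totalling 3444, which fits since 15 × 88 ≤ 3444 ≤ 15 × 240.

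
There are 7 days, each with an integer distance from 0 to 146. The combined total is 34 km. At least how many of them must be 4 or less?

If only k of them are at most 4, the other 7 − k are at least 5, so the total is at least (7 − k)·5 + k·0.
This is ≤ 34, so (7 − k)·5 + 0k ≤ 34, which gives k ≥ 1.
Exactly 1 works: 1 value at 0 and 6 at 5 total 30; raise one of the low values by 4 (still ≤ 4) to hit 34.

1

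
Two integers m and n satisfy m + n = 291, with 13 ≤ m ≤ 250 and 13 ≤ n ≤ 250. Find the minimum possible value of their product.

10250

Since m + n is fixed, pushing one of them to its bound minimizes the product.
At the endpoint m = 41, n = 291 − 41 = 250, so mn = 41 × 250 = 10250.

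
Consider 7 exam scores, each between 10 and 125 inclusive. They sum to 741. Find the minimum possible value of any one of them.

Minimizing one value means maximizing the remaining 6.
The other 6 can take up 6 × 125 = 750 ≥ 741 − 10, so one score can sit at its floor of 10.
Achievable: one at 10 and the other 6 totalling 731, which fits since 6 × 10 ≤ 731 ≤ 6 × 125.

10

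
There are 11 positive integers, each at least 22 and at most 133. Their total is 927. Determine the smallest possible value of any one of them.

To make one integer as small as possible, make the other 10 as large as possible.
The other 10 can take up 10 × 133 = 1330 ≥ 927 − 22, so one integer can sit at its floor of 22.
Achievable: one at 22 and the other 10 totalling 905, which fits since 10 × 22 ≤ 905 ≤ 10 × 133.

22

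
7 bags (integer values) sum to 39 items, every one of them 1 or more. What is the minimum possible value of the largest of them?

If every one of the 7 were at most 5, the total would be at most 7 × 5 = 35 < 39.
Achievable: 4 of them at 6 and 3 at 5 total 39.

6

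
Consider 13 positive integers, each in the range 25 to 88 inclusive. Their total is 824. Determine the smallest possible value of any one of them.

25

To make one integer as small as possible, make the other 12 as large as possible.
The other 12 can take up 12 × 88 = 1056 ≥ 824 − 25, so one integer can sit at its floor of 25.
Achievable: one at 25 and the other 12 totalling 799, which fits since 12 × 25 ≤ 799 ≤ 12 × 88.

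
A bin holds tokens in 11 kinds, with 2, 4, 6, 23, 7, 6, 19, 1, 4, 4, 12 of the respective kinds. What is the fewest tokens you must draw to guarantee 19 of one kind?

83

In the worst case you take as many as possible of each kind without reaching 19: 2 + 4 + 6 + 18 + 7 + 6 + 18 + 1 + 4 + 4 + 12 = 82.
The next one must give 19 of some kind, so 82 + 1 = 83.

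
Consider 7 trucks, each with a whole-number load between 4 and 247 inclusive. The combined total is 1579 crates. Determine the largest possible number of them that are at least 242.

6

With k values at 242 or above and the rest at least 4, the sum is at least 28 + 238k.
Since the sum is 1579, we need 238k ≤ 1551, i.e. k ≤ 6.
k = 6 is achieved by 6 values at 242 and 1 at 4, total 1456; add 123 to one value (staying below 242) to reach 1579.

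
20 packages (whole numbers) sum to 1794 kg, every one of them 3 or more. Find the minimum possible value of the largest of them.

If every one of the 20 were at most 89, the total would be at most 20 × 89 = 1780 < 1794.
Taking 6 copies of 89 and 14 copies of 90 gives exactly 1794, so 90 is attained.

90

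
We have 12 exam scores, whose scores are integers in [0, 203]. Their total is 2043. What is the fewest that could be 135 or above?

Suppose at most 12 − j of them reach 135; then j values are ≤ 134 and the rest ≤ 203.
The total is then ≤ 134·j + 203·(12 − j) = 2436 − 69j. For this to be ≥ 2043 we need j ≤ 5, so at least 12 − 5 = 7 must reach 135.
Exactly 7 works: 7 values at 203 and 5 at 134 total 2091; lower one of the high values by 48 (still ≥ 135) to hit 2043.

7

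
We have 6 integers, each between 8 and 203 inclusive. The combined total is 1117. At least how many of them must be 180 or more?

2

Suppose at most 6 − j of them reach 180; then j values are ≤ 179 and the rest ≤ 203.
The total is then ≤ 179·j + 203·(6 − j) = 1218 − 24j. For this to be ≥ 1117 we need j ≤ 4, so at least 6 − 4 = 2 must reach 180.
Exactly 2 works: 2 values at 203 and 4 at 179 total 1122; lower one of the high values by 5 (still ≥ 180) to hit 1117.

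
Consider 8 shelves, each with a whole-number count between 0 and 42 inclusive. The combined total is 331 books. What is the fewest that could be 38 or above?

If only k of them are at least 38, the other 8 − k are at most 37, so the total is at most k·42 + (8 − k)·37.
This must reach 331, so k·42 + (8 − k)·37 ≥ 331, giving k ≥ 7.
Exactly 7 works: 7 values at 42 and 1 at 37 total 331.

7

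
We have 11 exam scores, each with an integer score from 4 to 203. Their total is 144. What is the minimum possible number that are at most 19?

If only k of them are at most 19, the other 11 − k are at least 20, so the total is at least (11 − k)·20 + k·4.
This is ≤ 144, so (11 − k)·20 + 4k ≤ 144, which gives k ≥ 5.
Exactly 5 works: 5 values at 4 and 6 at 20 total 140; raise one of the low values by 4 (still ≤ 19) to hit 144.

5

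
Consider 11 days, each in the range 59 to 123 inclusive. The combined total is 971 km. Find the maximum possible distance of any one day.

123

To make one day as large as possible, make the other 10 as small as possible.
The other 10 contribute at least 10 × 59 = 590, leaving at most 971 − 590 = 381.
But each day is capped at 123, so the maximum is 123.
Achievable: one at 123 and the other 10 totalling 848, which fits since 10 × 59 ≤ 848 ≤ 10 × 123.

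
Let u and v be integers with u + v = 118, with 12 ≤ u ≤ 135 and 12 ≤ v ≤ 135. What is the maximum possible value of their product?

For a fixed sum, the product uv is largest when u and v are as close as possible.
Taking u = 59 and v = 59 (both in [12, 135]) gives uv = 3481.

3481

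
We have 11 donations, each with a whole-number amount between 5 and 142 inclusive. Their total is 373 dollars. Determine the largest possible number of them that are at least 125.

2

If k of the values are ≥ 125, the total is ≥ 125k + 5(11 − k).
Setting 125k + 5(11 − k) ≤ 373 gives 120k ≤ 318, so k ≤ 2.
k = 2 is achieved by 2 values at 125 and 9 at 5, total 295; add 78 to one value (staying below 125) to reach 373.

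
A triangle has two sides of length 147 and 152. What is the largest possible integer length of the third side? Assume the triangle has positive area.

The third side must be less than 147 + 152 = 299.
The largest integer below 299 is 298.

298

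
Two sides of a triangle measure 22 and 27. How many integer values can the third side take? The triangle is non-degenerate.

The triangle inequality gives |22 − 27| < c < 22 + 27, i.e. 5 < c < 49.
So c can be any integer from 6 to 48: 43 values.

43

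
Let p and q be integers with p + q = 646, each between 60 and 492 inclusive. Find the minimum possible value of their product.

Since p + q is fixed, pushing one of them to its bound minimizes the product.
The extreme feasible split is p = 154, q = 492, giving pq = 75768.

75768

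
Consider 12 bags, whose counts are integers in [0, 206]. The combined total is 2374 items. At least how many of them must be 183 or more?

8

Suppose at most 12 − j of them reach 183; then j values are ≤ 182 and the rest ≤ 206.
The total is then ≤ 182·j + 206·(12 − j) = 2472 − 24j. For this to be ≥ 2374 we need j ≤ 4, so at least 12 − 4 = 8 must reach 183.
Exactly 8 works: 8 values at 206 and 4 at 182 total 2376; lower one of the high values by 2 (still ≥ 183) to hit 2374.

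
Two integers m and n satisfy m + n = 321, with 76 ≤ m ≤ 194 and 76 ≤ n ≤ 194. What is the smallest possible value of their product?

mn = m(321 − m) is concave in m, so over [127, 194] it is minimized at an endpoint.
The extreme feasible split is m = 127, n = 194, giving mn = 24638.

24638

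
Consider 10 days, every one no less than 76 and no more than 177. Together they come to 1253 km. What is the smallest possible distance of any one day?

Minimizing one value means maximizing the remaining 9.
The other 9 can take up 9 × 177 = 1593 ≥ 1253 − 76, so one day can sit at its floor of 76.
Achievable: one at 76 and the other 9 totalling 1177, which fits since 9 × 76 ≤ 1177 ≤ 9 × 177.

76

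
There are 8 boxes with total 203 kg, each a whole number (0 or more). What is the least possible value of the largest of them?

If every one of the 8 were at most 25, the total would be at most 8 × 25 = 200 < 203.
Achievable: 3 of them at 26 and 5 at 25 total 203.

26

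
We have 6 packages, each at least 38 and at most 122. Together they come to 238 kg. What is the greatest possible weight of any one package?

48

To make one package as large as possible, make the other 5 as small as possible.
The other 5 contribute at least 5 × 38 = 190, leaving at most 238 − 190 = 48.
Since 48 ≤ 122, this is achievable: one at 48 and 5 at 38.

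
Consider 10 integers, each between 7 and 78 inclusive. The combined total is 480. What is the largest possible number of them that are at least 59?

7

Suppose k of them are at least 59. Those contribute at least 59 each and the other 10 − k at least 7 each.
So the total is at least 59k + 7(10 − k) = 70 + 52k. This must be ≤ 480, giving k ≤ 7.
k = 7 is achieved by 7 values at 59 and 3 at 7, total 434; add 46 to one value (staying below 59) to reach 480.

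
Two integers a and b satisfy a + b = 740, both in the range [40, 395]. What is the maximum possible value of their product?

136900

For a fixed sum, the product ab is largest when a and b are as close as possible.
Taking a = 370 and b = 370 (both in [40, 395]) gives ab = 136900.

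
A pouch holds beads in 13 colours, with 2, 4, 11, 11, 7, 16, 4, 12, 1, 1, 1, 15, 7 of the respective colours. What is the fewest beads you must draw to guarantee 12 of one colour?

In the worst case you take as many as possible of each colour without reaching 12: 2 + 4 + 11 + 11 + 7 + 11 + 4 + 11 + 1 + 1 + 1 + 11 + 7 = 82.
The next one must give 12 of some colour, so 82 + 1 = 83.

83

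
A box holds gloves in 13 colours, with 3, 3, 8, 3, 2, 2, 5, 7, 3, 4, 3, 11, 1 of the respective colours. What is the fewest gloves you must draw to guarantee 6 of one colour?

In the worst case you take as many as possible of each colour without reaching 6: 3 + 3 + 5 + 3 + 2 + 2 + 5 + 5 + 3 + 4 + 3 + 5 + 1 = 44.
The next one must give 6 of some colour, so 44 + 1 = 45.

45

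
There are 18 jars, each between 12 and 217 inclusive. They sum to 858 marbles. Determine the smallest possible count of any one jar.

To make one jar as small as possible, make the other 17 as large as possible.
The other 17 can take up 17 × 217 = 3689 ≥ 858 − 12, so one jar can sit at its floor of 12.
Achievable: one at 12 and the other 17 totalling 846, which fits since 17 × 12 ≤ 846 ≤ 17 × 217.

12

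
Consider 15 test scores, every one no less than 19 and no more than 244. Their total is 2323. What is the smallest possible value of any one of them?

To make one score as small as possible, make the other 14 as large as possible.
The other 14 can take up 14 × 244 = 3416 ≥ 2323 − 19, so one score can sit at its floor of 19.
Achievable: one at 19 and the other 14 totalling 2304, which fits since 14 × 19 ≤ 2304 ≤ 14 × 244.

19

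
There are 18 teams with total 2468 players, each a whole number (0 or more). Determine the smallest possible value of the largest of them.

If every one of the 18 were at most 137, the total would be at most 18 × 137 = 2466 < 2468.
Taking 16 copies of 137 and 2 copies of 138 gives exactly 2468, so 138 is attained.

138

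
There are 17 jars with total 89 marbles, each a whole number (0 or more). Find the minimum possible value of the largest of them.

6

If every one of the 17 were at most 5, the total would be at most 17 × 5 = 85 < 89.
Taking 13 copies of 5 and 4 copies of 6 gives exactly 89, so 6 is attained.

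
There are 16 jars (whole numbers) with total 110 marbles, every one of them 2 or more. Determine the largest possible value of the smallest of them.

The average is 110/16 < 7, so some value is ≤ 6.
Taking 2 copies of 6 and 14 copies of 7 gives exactly 110, so 6 is attained.

6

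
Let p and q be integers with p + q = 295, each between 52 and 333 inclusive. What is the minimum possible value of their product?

12636

Since p + q is fixed, pushing one of them to its bound minimizes the product.
The extreme feasible split is p = 52, q = 243, giving pq = 12636.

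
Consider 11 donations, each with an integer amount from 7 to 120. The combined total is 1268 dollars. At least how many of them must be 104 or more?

8

Each value short of 104 is at most 103, costing at least 120 − 103 = 17 against the maximum total of 1320.
We can afford to lose at most 1320 − 1268 = 52, so at most ⌊52/17⌋ = 3 fall short, and at least 8 are ≥ 104.
Exactly 8 works: 8 values at 120 and 3 at 103 total 1269; lower one of the high values by 1 (still ≥ 104) to hit 1268.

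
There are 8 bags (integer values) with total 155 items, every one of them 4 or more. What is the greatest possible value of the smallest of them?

19

If every one of the 8 were at least 20, the total would be at least 8 × 20 = 160 > 155.
Achievable: 5 of them at 19 and 3 at 20 total 155.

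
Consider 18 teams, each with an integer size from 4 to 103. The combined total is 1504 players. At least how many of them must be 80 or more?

If only k of them are at least 80, the other 18 − k are at most 79, so the total is at most k·103 + (18 − k)·79.
This must reach 1504, so k·103 + (18 − k)·79 ≥ 1504, giving k ≥ 4.
Exactly 4 works: 4 values at 103 and 14 at 79 total 1518; lower one of the high values by 14 (still ≥ 80) to hit 1504.

4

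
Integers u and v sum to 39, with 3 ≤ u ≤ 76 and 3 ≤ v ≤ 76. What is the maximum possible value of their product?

uv = u(39 − u) is maximized when u is as near 39/2 as the bounds allow.
Taking u = 19 and v = 20 (both in [3, 76]) gives uv = 380.

380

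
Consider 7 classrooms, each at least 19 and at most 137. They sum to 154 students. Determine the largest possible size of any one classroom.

40

To make one classroom as large as possible, make the other 6 as small as possible.
The other 6 contribute at least 6 × 19 = 114, leaving at most 154 − 114 = 40.
Since 40 ≤ 137, this is achievable: one at 40 and 6 at 19.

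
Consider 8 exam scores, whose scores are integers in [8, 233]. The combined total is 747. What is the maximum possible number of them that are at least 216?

Suppose k of them are at least 216. Those contribute at least 216 each and the other 8 − k at least 8 each.
So the total is at least 216k + 8(8 − k) = 64 + 208k. This must be ≤ 747, giving k ≤ 3.
k = 3 is achieved by 3 values at 216 and 5 at 8, total 688; add 59 to one value (staying below 216) to reach 747.

3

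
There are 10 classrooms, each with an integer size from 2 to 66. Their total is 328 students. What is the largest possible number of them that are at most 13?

Suppose k of them are at most 13. Those contribute at most 13 each and the rest at most 66 each.
So the total is at most 13k + 66(10 − k) = 660 − 53k. This must still be ≥ 328, so k ≤ 6.
k = 6 is achieved by 6 values at 13 and 4 at 66, total 342; lower one of the 66's by 14 (still > 13) to reach 328.

6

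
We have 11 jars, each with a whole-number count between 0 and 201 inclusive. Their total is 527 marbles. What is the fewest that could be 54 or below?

2

Each value above 54 is at least 55, contributing at least 55 − 0 = 55 above the floor 0.
The sum exceeds the floor total 0 by 527, so at most ⌊527/55⌋ = 9 exceed 54, and at least 2 are ≤ 54.
Exactly 2 works: 2 values at 0 and 9 at 55 total 495; raise one of the low values by 32 (still ≤ 54) to hit 527.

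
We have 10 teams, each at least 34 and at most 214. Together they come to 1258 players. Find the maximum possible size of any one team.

214

To make one team as large as possible, make the other 9 as small as possible.
The other 9 contribute at least 9 × 34 = 306, leaving at most 1258 − 306 = 952.
But each team is capped at 214, so the maximum is 214.
Achievable: one at 214 and the other 9 totalling 1044, which fits since 9 × 34 ≤ 1044 ≤ 9 × 214.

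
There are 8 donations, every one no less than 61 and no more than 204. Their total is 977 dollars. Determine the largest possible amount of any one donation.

Maximizing one value means minimizing the remaining 7.
The other 7 contribute at least 7 × 61 = 427, leaving at most 977 − 427 = 550.
But each donation is capped at 204, so the maximum is 204.
Achievable: one at 204 and the other 7 totalling 773, which fits since 7 × 61 ≤ 773 ≤ 7 × 204.

204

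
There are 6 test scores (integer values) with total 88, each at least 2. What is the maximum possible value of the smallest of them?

14

If every one of the 6 were at least 15, the total would be at least 6 × 15 = 90 > 88.
Taking 2 copies of 14 and 4 copies of 15 gives exactly 88, so 14 is attained.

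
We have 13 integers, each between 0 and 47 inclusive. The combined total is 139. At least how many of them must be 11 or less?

2

Each value above 11 is at least 12, contributing at least 12 − 0 = 12 above the floor 0.
The sum exceeds the floor total 0 by 139, so at most ⌊139/12⌋ = 11 exceed 11, and at least 2 are ≤ 11.
Exactly 2 works: 2 values at 0 and 11 at 12 total 132; raise one of the low values by 7 (still ≤ 11) to hit 139.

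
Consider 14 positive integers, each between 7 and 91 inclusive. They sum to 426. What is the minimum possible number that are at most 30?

1

Each value above 30 is at least 31, contributing at least 31 − 7 = 24 above the floor 7.
The sum exceeds the floor total 98 by 328, so at most ⌊328/24⌋ = 13 exceed 30, and at least 1 are ≤ 30.
Exactly 1 works: 1 value at 7 and 13 at 31 total 410; raise one of the low values by 16 (still ≤ 30) to hit 426.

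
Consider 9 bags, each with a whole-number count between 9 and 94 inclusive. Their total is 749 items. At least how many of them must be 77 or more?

4

If only k of them are at least 77, the other 9 − k are at most 76, so the total is at most k·94 + (9 − k)·76.
This must reach 749, so k·94 + (9 − k)·76 ≥ 749, giving k ≥ 4.
Exactly 4 works: 4 values at 94 and 5 at 76 total 756; lower one of the high values by 7 (still ≥ 77) to hit 749.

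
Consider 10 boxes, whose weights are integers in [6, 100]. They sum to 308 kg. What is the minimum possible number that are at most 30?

If only k of them are at most 30, the other 10 − k are at least 31, so the total is at least (10 − k)·31 + k·6.
This is ≤ 308, so (10 − k)·31 + 6k ≤ 308, which gives k ≥ 1.
Exactly 1 works: 1 value at 6 and 9 at 31 total 285; raise one of the low values by 23 (still ≤ 30) to hit 308.

1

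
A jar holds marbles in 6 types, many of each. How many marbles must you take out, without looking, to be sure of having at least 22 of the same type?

In the worst case you draw 21 of each of the 6 types: 6 × 21 = 126.
One more forces 22 of some type, so 126 + 1 = 127.

127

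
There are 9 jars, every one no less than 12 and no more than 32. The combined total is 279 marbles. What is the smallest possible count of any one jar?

23

Minimizing one value means maximizing the remaining 8.
The other 8 contribute at most 8 × 32 = 256, leaving at least 279 − 256 = 23.
Since 23 ≥ 12, this is achievable: one at 23 and 8 at 32.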